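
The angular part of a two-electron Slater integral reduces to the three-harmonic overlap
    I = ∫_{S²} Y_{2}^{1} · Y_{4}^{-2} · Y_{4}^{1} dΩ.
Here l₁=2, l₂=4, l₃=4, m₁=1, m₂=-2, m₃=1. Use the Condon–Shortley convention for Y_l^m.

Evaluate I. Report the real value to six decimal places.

0.127700

Rules hold: Σm=0, L=10 even, 2≤4≤6.
N = 5·9·9 = 405
Δ = 2!·2!·6!/11! = 1/13860
Racah Σ t=0..2: t=0:+1/192 t=1:−1/36 t=2:+1/192 = -5/288
⇒ 3j(2 4 4; 0 0 0)² = 20/693, sgn -1
Racah Σ t=0..1: t=0:+1/96 t=1:−1/240 = 1/160
⇒ 3j(2 4 4; 1 -2 1)² = 27/1540, sgn -1
4πI² = N·(3j₀)²·(3jₘ)² = 1215/5929
I = +1·√(0.204925/4π) = 0.12770047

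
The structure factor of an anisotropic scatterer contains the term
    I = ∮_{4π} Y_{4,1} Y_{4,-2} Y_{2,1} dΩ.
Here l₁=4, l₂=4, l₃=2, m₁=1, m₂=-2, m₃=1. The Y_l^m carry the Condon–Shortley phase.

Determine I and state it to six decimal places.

0.127700

Checks pass: Σm=0; 10 even; l₃=2∈[0,8].
(2·4+1)(2·4+1)(2·2+1) = 405
Δ: 6! 2! 2! / 11! → 1/13860
sum: t=2:+1/192 t=3:−1/36 t=4:+1/192 = -5/288
3j²(4 4 2; 0 0 0) = Δ·Π!·Σ² = 20/693  (sign -1)
sum: t=1:−1/240 t=2:+1/96 = 1/160
3j²(4 4 2; 1 -2 1) = Δ·Π!·Σ² = 27/1540  (sign -1)
combine: 4πI² = 405·20/693·27/1540 = 1215/5929
take √, sign +1: I = 0.12770047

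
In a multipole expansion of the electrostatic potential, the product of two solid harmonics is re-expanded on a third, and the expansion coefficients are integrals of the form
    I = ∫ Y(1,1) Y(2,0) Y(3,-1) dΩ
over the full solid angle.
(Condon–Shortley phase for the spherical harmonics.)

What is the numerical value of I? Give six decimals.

-0.202301

Checks pass: Σm=0; 6 even; l₃=3∈[1,3].
(2·1+1)(2·2+1)(2·3+1) = 105
Δ: 0! 2! 4! / 7! → 1/105
sum: t=0:+1/4 = 1/4
3j²(1 2 3; 0 0 0) = Δ·Π!·Σ² = 3/35  (sign -1)
sum: t=0:+1/8 = 1/8
3j²(1 2 3; 1 0 -1) = Δ·Π!·Σ² = 2/35  (sign +1)
combine: 4πI² = 105·3/35·2/35 = 18/35
take √, sign -1: I = -0.20230066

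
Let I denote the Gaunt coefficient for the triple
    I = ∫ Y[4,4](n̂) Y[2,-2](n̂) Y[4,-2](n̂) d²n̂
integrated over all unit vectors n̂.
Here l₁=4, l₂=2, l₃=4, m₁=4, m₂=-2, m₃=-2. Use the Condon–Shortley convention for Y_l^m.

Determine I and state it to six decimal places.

m-sum 0 ✓  L=10 even ✓  2≤4≤6 ✓
Π(2lᵢ+1) = 9×5×9 = 405
triangle coeff Δ(4,2,4) = 1/13860
Σ_t [0,2]: t=0:+1/192 t=1:−1/36 t=2:+1/192 = -5/288
(3j)²=20/693 [(4 2 4; 0 0 0)], sign=-1
Σ_t [0,0]: t=0:+1/2880 = 1/2880
(3j)²=2/165 [(4 2 4; 4 -2 -2)], sign=+1
⇒ 4πI² = 120/847
I = (-1)√(120/847/(4π)) = -0.10618031

-0.106180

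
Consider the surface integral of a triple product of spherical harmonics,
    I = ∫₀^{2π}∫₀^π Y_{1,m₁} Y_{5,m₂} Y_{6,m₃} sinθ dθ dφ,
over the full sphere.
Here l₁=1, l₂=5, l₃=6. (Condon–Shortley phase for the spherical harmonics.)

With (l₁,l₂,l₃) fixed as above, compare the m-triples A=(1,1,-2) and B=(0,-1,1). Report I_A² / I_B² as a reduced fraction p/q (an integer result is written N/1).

Same 1,5,6: normalisation and zero-m 3j drop out of the ratio.
A: Δ: 0! 2! 10! / 13! → 1/858; sum: t=0:+1/34560 = 1/34560; 3j²(1 5 6; 1 1 -2) = Δ·Π!·Σ² = 14/429  (sign +1)
B: Δ: 0! 2! 10! / 13! → 1/858; sum: t=0:+1/17280 = 1/17280; 3j²(1 5 6; 0 -1 1) = Δ·Π!·Σ² = 35/858  (sign -1)
I_A²/I_B² = (14/429)/(35/858) = 4/5

4/5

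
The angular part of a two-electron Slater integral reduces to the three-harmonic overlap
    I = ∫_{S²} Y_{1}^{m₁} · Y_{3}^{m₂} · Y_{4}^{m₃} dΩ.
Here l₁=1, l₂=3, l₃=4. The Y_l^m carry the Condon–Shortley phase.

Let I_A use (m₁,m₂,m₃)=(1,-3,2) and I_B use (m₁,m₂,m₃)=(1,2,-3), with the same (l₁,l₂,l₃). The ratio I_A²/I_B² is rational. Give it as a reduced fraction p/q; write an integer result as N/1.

l's match ⇒ only the (l;m) 3-j factors differ between A and B.
A: triangle coeff Δ(1,3,4) = 1/252; Σ_t [0,0]: t=0:+1/1440 = 1/1440; (3j)²=1/252 [(1 3 4; 1 -3 2)], sign=+1
B: triangle coeff Δ(1,3,4) = 1/252; Σ_t [0,0]: t=0:+1/240 = 1/240; (3j)²=1/12 [(1 3 4; 1 2 -3)], sign=-1
I_A²/I_B² = (1/252)/(1/12) = 1/21

1/21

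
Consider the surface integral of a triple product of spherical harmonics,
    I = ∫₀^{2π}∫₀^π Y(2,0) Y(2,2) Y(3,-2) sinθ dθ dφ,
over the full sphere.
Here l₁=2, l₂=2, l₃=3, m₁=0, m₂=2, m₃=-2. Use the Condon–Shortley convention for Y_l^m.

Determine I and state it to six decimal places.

L=7 odd ⇒ parity kills the (l;000) factor ⇒ I = 0

0.000000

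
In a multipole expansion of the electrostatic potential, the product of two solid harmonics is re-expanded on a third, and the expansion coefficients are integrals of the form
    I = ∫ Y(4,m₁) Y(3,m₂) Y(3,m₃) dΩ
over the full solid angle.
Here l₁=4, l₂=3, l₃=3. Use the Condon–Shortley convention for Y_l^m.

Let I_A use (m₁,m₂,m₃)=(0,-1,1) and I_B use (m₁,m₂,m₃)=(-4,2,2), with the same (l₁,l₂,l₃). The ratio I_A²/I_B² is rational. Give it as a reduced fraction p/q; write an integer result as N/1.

1/70

Shared (l₁,l₂,l₃)=(4,3,3): N and (l;000)² cancel in I_A²/I_B².
A: Δ = 4!·4!·2!/11! = 1/34650; Racah Σ t=0..2: t=0:+1/1152 t=1:−1/36 t=2:+1/32 = 5/1152; ⇒ 3j(4 3 3; 0 -1 1)² = 1/1386, sgn +1
B: Δ = 4!·4!·2!/11! = 1/34650; Racah Σ t=4..4: t=4:+1/576 = 1/576; ⇒ 3j(4 3 3; -4 2 2)² = 5/99, sgn -1
I_A²/I_B² = (1/1386)/(5/99) = 1/70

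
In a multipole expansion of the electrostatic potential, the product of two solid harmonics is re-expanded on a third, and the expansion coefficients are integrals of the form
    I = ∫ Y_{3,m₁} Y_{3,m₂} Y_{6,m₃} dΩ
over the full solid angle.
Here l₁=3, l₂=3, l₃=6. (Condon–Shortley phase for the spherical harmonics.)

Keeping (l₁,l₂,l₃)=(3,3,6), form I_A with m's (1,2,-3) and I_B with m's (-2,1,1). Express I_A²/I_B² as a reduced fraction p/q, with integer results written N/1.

Same 3,3,6: normalisation and zero-m 3j drop out of the ratio.
A: Δ: 0! 6! 6! / 13! → 1/12012; sum: t=0:+1/5760 = 1/5760; 3j²(3 3 6; 1 2 -3) = Δ·Π!·Σ² = 9/286  (sign -1)
B: Δ: 0! 6! 6! / 13! → 1/12012; sum: t=0:+1/5760 = 1/5760; 3j²(3 3 6; -2 1 1) = Δ·Π!·Σ² = 5/572  (sign -1)
I_A²/I_B² = (9/286)/(5/572) = 18/5

18/5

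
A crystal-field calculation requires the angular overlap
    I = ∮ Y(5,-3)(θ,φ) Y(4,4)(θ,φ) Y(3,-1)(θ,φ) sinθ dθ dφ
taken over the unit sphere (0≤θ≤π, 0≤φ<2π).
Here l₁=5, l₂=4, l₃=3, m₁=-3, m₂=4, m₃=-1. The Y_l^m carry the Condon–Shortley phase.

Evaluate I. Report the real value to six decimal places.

0.169606

m-sum 0 ✓  L=12 even ✓  1≤3≤9 ✓
Π(2lᵢ+1) = 11×9×7 = 693
triangle coeff Δ(5,4,3) = 1/180180
Σ_t [2,4]: t=2:+1/576 t=3:−1/144 t=4:+1/576 = -1/288
(3j)²=20/1001 [(5 4 3; 0 0 0)], sign=+1
Σ_t [6,6]: t=6:+1/5760 = 1/5760
(3j)²=56/2145 [(5 4 3; -3 4 -1)], sign=+1
⇒ 4πI² = 672/1859
I = (+1)√(672/1859/(4π)) = 0.16960553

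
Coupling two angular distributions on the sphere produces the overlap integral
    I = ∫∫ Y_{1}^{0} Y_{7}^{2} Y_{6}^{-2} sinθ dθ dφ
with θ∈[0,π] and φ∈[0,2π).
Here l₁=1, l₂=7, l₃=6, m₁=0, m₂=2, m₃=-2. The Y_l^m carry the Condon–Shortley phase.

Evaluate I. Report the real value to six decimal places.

Rules hold: Σm=0, L=14 even, 6≤6≤8.
N = 3·15·13 = 585
Δ = 2!·0!·12!/15! = 1/1365
Racah Σ t=1..1: t=1:−1/518400 = -1/518400
⇒ 3j(1 7 6; 0 0 0)² = 7/195, sgn -1
Racah Σ t=1..1: t=1:−1/967680 = -1/967680
⇒ 3j(1 7 6; 0 2 -2)² = 3/91, sgn -1
4πI² = N·(3j₀)²·(3jₘ)² = 9/13
I = +1·√(0.692308/4π) = 0.23471705

0.234717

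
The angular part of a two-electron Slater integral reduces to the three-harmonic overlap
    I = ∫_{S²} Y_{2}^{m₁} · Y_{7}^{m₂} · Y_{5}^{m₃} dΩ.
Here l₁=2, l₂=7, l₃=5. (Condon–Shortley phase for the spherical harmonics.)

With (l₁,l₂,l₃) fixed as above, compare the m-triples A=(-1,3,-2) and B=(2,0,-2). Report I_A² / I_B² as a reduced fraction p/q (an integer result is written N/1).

96/7

Shared (l₁,l₂,l₃)=(2,7,5): N and (l;000)² cancel in I_A²/I_B².
A: Δ = 4!·0!·10!/15! = 1/15015; Racah Σ t=3..3: t=3:−1/181440 = -1/181440; ⇒ 3j(2 7 5; -1 3 -2)² = 32/1001, sgn +1
B: Δ = 4!·0!·10!/15! = 1/15015; Racah Σ t=0..0: t=0:+1/725760 = 1/725760; ⇒ 3j(2 7 5; 2 0 -2)² = 1/429, sgn -1
I_A²/I_B² = (32/1001)/(1/429) = 96/7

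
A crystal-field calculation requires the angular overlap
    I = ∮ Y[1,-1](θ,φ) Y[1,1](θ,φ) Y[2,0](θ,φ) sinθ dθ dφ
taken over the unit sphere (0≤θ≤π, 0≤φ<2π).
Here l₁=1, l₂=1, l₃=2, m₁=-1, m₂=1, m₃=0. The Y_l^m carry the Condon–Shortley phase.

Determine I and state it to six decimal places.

0.126157

Rules hold: Σm=0, L=4 even, 0≤2≤2.
N = 3·3·5 = 45
Δ = 0!·2!·2!/5! = 1/30
Racah Σ t=0..0: t=0:+1/1 = 1/1
⇒ 3j(1 1 2; 0 0 0)² = 2/15, sgn +1
Racah Σ t=0..0: t=0:+1/4 = 1/4
⇒ 3j(1 1 2; -1 1 0)² = 1/30, sgn +1
4πI² = N·(3j₀)²·(3jₘ)² = 1/5
I = +1·√(0.2/4π) = 0.12615663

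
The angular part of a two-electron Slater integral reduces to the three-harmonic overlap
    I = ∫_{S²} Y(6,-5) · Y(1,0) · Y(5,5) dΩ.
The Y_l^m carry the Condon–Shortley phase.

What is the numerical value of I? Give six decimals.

-0.135514

Checks pass: Σm=0; 12 even; l₃=5∈[5,7].
(2·6+1)(2·1+1)(2·5+1) = 429
Δ: 2! 10! 0! / 13! → 1/858
sum: t=1:−1/14400 = -1/14400
3j²(6 1 5; 0 0 0) = Δ·Π!·Σ² = 6/143  (sign +1)
sum: t=1:−1/3628800 = -1/3628800
3j²(6 1 5; -5 0 5) = Δ·Π!·Σ² = 1/78  (sign -1)
combine: 4πI² = 429·6/143·1/78 = 3/13
take √, sign -1: I = -0.13551395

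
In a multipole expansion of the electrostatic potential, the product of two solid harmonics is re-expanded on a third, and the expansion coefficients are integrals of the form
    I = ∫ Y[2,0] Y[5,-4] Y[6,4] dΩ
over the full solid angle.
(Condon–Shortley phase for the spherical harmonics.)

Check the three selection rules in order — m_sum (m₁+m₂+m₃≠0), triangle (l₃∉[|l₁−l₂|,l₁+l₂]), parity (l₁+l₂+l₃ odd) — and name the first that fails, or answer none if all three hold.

parity

m₁+m₂+m₃ = 0 − 4 + 4 = 0  ✓
triangle: |2−5|=3 ≤ l₃=6 ≤ 2+5=7  ✓
parity: l₁+l₂+l₃ = 13 is odd  ✗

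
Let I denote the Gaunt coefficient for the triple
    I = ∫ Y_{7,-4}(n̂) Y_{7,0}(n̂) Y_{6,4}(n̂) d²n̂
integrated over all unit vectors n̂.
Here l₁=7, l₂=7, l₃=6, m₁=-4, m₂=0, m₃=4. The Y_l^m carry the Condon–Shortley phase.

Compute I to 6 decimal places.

0.012650

Checks pass: Σm=0; 20 even; l₃=6∈[0,14].
(2·7+1)(2·7+1)(2·6+1) = 2925
Δ: 8! 6! 6! / 21! → 1/2444321880
sum: t=1:−1/2612736000 t=2:+1/20736000 t=3:−1/1658880 t=4:+1/746496 t=5:−1/1658880 t=6:+1/20736000 t=7:−1/2612736000 = 1/4354560
3j²(7 7 6; 0 0 0) = Δ·Π!·Σ² = 1000/138567  (sign +1)
sum: t=5:−1/24883200 t=6:+1/20736000 t=7:−1/174182400 = 1/435456000
3j²(7 7 6; -4 0 4) = Δ·Π!·Σ² = 2/20995  (sign +1)
combine: 4πI² = 2925·1000/138567·2/20995 = 30000/14919047
take √, sign +1: I = 0.01264984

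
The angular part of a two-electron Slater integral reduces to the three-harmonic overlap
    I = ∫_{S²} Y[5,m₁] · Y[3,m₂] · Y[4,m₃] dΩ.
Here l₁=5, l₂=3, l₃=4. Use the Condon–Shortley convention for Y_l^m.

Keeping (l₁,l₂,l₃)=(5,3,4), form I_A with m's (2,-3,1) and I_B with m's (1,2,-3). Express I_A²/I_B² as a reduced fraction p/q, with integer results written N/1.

150/121

l's match ⇒ only the (l;m) 3-j factors differ between A and B.
A: triangle coeff Δ(5,3,4) = 1/180180; Σ_t [0,0]: t=0:+1/1728 = 1/1728; (3j)²=25/858 [(5 3 4; 2 -3 1)], sign=-1
B: triangle coeff Δ(5,3,4) = 1/180180; Σ_t [3,4]: t=3:−1/1440 t=4:+1/17280 = -11/17280; (3j)²=11/468 [(5 3 4; 1 2 -3)], sign=+1
I_A²/I_B² = (25/858)/(11/468) = 150/121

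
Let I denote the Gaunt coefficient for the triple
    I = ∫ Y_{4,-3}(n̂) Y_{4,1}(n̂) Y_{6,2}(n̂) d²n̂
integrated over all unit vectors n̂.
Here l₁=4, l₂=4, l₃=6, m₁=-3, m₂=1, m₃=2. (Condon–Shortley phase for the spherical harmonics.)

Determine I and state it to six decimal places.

-0.165283

Rules hold: Σm=0, L=14 even, 0≤6≤8.
N = 9·9·13 = 1053
Δ = 2!·6!·6!/15! = 1/1261260
Racah Σ t=0..2: t=0:+1/4608 t=1:−1/1296 t=2:+1/4608 = -7/20736
⇒ 3j(4 4 6; 0 0 0)² = 20/1287, sgn -1
Racah Σ t=1..2: t=1:−1/34560 t=2:+1/8640 = 1/11520
⇒ 3j(4 4 6; -3 1 2)² = 3/143, sgn +1
4πI² = N·(3j₀)²·(3jₘ)² = 540/1573
I = -1·√(0.343293/4π) = -0.16528277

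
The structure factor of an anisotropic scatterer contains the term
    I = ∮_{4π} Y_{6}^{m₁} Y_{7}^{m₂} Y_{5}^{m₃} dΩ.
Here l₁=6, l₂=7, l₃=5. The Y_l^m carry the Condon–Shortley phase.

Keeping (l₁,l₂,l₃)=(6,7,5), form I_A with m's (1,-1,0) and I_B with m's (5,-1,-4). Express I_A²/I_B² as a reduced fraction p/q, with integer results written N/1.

4335/9317

Same 6,7,5: normalisation and zero-m 3j drop out of the ratio.
A: Δ: 8! 4! 6! / 19! → 1/174594420; sum: t=1:−1/14515200 t=2:+1/414720 t=3:−1/103680 t=4:+1/165888 t=5:−1/2073600 = -17/9676800; 3j²(6 7 5; 1 -1 0) = Δ·Π!·Σ² = 85/19019  (sign +1)
B: Δ: 8! 4! 6! / 19! → 1/174594420; sum: t=0:+1/174182400 t=1:−1/14515200 = -11/174182400; 3j²(6 7 5; 5 -1 -4) = Δ·Π!·Σ² = 121/12597  (sign +1)
I_A²/I_B² = (85/19019)/(121/12597) = 4335/9317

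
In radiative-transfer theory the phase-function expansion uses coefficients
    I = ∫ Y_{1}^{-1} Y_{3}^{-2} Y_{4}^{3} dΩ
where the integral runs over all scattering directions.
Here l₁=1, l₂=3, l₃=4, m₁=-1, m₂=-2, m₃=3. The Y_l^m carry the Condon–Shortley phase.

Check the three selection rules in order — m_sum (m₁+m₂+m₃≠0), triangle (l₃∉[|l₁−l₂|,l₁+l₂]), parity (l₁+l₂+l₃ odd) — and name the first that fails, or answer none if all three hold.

Σmᵢ = 0  ✓
l₃∈[|l₁−l₂|,l₁+l₂]=[2,4], have l₃=4  ✓
Σlᵢ = 8 ⇒ even  ✓

none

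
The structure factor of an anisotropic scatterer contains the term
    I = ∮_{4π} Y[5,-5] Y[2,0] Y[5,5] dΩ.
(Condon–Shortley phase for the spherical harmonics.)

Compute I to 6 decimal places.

0.242609

m-sum 0 ✓  L=12 even ✓  3≤5≤7 ✓
Π(2lᵢ+1) = 11×5×11 = 605
triangle coeff Δ(5,2,5) = 1/38610
Σ_t [0,2]: t=0:+1/2880 t=1:−1/576 t=2:+1/2880 = -1/960
(3j)²=10/429 [(5 2 5; 0 0 0)], sign=+1
Σ_t [2,2]: t=2:+1/161280 = 1/161280
(3j)²=15/286 [(5 2 5; -5 0 5)], sign=+1
⇒ 4πI² = 125/169
I = (+1)√(125/169/(4π)) = 0.24260890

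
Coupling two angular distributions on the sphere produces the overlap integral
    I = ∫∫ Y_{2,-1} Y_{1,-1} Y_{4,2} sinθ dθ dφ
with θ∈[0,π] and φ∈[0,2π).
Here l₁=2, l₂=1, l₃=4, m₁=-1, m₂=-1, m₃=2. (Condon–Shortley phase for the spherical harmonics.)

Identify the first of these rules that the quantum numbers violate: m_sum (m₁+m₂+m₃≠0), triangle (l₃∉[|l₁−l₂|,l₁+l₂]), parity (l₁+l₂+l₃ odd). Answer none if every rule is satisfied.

m₁+m₂+m₃ = -1 − 1 + 2 = 0  ✓
triangle: |2−1|=1 ≤ l₃=4 ≤ 2+1=3  ✗
parity: l₁+l₂+l₃ = 7 is odd

triangle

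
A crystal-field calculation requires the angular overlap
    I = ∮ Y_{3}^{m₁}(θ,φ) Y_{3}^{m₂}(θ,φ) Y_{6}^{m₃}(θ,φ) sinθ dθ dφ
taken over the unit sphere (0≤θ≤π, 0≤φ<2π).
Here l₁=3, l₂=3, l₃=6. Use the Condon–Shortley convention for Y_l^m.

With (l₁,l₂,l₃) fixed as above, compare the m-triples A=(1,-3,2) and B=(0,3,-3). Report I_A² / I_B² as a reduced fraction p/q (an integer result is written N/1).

Same 3,3,6: normalisation and zero-m 3j drop out of the ratio.
A: Δ: 0! 6! 6! / 13! → 1/12012; sum: t=0:+1/34560 = 1/34560; 3j²(3 3 6; 1 -3 2) = Δ·Π!·Σ² = 1/429  (sign +1)
B: Δ: 0! 6! 6! / 13! → 1/12012; sum: t=0:+1/25920 = 1/25920; 3j²(3 3 6; 0 3 -3) = Δ·Π!·Σ² = 1/143  (sign -1)
I_A²/I_B² = (1/429)/(1/143) = 1/3

1/3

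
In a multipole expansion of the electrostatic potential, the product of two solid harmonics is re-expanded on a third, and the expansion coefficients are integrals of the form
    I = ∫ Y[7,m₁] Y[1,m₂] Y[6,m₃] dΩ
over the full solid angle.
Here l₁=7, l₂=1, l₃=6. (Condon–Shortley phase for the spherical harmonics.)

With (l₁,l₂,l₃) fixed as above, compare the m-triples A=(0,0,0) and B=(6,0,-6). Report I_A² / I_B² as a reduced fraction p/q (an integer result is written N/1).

l's match ⇒ only the (l;m) 3-j factors differ between A and B.
A: triangle coeff Δ(7,1,6) = 1/1365; Σ_t [1,1]: t=1:−1/518400 = -1/518400; (3j)²=7/195 [(7 1 6; 0 0 0)], sign=-1
B: triangle coeff Δ(7,1,6) = 1/1365; Σ_t [1,1]: t=1:−1/479001600 = -1/479001600; (3j)²=1/105 [(7 1 6; 6 0 -6)], sign=-1
I_A²/I_B² = (7/195)/(1/105) = 49/13

49/13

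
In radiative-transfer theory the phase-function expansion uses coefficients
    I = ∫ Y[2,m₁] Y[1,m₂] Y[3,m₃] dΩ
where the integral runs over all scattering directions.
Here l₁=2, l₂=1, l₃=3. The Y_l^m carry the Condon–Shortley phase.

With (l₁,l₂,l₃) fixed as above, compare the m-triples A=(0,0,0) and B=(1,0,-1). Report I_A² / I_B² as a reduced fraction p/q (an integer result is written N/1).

9/8

Shared (l₁,l₂,l₃)=(2,1,3): N and (l;000)² cancel in I_A²/I_B².
A: Δ = 0!·4!·2!/7! = 1/105; Racah Σ t=0..0: t=0:+1/4 = 1/4; ⇒ 3j(2 1 3; 0 0 0)² = 3/35, sgn -1
B: Δ = 0!·4!·2!/7! = 1/105; Racah Σ t=0..0: t=0:+1/6 = 1/6; ⇒ 3j(2 1 3; 1 0 -1)² = 8/105, sgn +1
I_A²/I_B² = (3/35)/(8/105) = 9/8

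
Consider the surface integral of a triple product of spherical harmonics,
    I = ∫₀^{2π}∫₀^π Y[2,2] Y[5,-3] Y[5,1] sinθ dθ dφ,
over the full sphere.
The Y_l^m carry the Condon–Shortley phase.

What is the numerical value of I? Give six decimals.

0.171169

m-sum 0 ✓  L=12 even ✓  3≤5≤7 ✓
Π(2lᵢ+1) = 5×11×11 = 605
triangle coeff Δ(2,5,5) = 1/38610
Σ_t [0,2]: t=0:+1/2880 t=1:−1/576 t=2:+1/2880 = -1/960
(3j)²=10/429 [(2 5 5; 0 0 0)], sign=+1
Σ_t [0,0]: t=0:+1/5760 = 1/5760
(3j)²=56/2145 [(2 5 5; 2 -3 1)], sign=+1
⇒ 4πI² = 560/1521
I = (+1)√(560/1521/(4π)) = 0.17116875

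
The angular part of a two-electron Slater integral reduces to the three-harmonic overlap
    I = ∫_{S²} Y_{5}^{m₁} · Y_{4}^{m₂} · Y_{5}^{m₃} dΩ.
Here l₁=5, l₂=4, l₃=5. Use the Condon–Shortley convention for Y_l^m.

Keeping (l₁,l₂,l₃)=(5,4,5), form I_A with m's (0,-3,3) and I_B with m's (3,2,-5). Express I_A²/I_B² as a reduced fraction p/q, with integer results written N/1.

1/2

l's match ⇒ only the (l;m) 3-j factors differ between A and B.
A: triangle coeff Δ(5,4,5) = 1/3153150; Σ_t [0,1]: t=0:+1/17280 t=1:−1/6912 = -1/11520; (3j)²=2/143 [(5 4 5; 0 -3 3)], sign=-1
B: triangle coeff Δ(5,4,5) = 1/3153150; Σ_t [2,2]: t=2:+1/69120 = 1/69120; (3j)²=4/143 [(5 4 5; 3 2 -5)], sign=+1
I_A²/I_B² = (2/143)/(4/143) = 1/2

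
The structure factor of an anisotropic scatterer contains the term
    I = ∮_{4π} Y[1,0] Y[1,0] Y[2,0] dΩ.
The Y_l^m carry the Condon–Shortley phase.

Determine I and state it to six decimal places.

0.252313

Rules hold: Σm=0, L=4 even, 0≤2≤2.
N = 3·3·5 = 45
Δ = 0!·2!·2!/5! = 1/30
Racah Σ t=0..0: t=0:+1/1 = 1/1
⇒ 3j(1 1 2; 0 0 0)² = 2/15, sgn +1
(m-triple is (0,0,0) — same symbol as above.)
4πI² = N·(3j₀)²·(3jₘ)² = 4/5
I = +1·√(0.8/4π) = 0.25231325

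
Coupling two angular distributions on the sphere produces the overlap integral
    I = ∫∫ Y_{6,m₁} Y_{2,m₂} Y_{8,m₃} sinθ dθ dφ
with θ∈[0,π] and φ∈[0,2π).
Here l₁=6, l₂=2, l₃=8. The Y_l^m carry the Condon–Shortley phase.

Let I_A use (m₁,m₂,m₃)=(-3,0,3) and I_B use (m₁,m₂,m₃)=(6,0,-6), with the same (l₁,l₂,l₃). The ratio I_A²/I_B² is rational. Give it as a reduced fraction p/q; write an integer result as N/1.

550/91

Same 6,2,8: normalisation and zero-m 3j drop out of the ratio.
A: Δ: 0! 12! 4! / 17! → 1/30940; sum: t=0:+1/8709120 = 1/8709120; 3j²(6 2 8; -3 0 3) = Δ·Π!·Σ² = 55/3094  (sign -1)
B: Δ: 0! 12! 4! / 17! → 1/30940; sum: t=0:+1/1916006400 = 1/1916006400; 3j²(6 2 8; 6 0 -6) = Δ·Π!·Σ² = 1/340  (sign +1)
I_A²/I_B² = (55/3094)/(1/340) = 550/91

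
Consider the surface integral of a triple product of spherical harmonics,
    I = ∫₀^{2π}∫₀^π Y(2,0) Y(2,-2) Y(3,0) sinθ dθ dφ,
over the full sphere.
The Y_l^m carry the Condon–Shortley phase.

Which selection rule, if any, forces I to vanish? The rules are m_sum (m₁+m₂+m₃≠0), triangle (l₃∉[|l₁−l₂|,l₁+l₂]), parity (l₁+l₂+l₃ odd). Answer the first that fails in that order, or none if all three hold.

m₁+m₂+m₃ = 0 − 2 + 0 = -2  ✗
triangle: |2−2|=0 ≤ l₃=3 ≤ 2+2=4
parity: l₁+l₂+l₃ = 7 is odd

m_sum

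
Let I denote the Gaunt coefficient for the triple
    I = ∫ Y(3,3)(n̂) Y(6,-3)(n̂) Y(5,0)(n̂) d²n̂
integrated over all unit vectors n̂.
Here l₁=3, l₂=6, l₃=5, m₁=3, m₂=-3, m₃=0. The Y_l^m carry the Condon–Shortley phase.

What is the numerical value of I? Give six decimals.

0.190675

m-sum 0 ✓  L=14 even ✓  3≤5≤9 ✓
Π(2lᵢ+1) = 7×13×11 = 1001
triangle coeff Δ(3,6,5) = 1/675675
Σ_t [1,3]: t=1:−1/8640 t=2:+1/2304 t=3:−1/8640 = 7/34560
(3j)²=7/429 [(3 6 5; 0 0 0)], sign=-1
Σ_t [0,0]: t=0:+1/34560 = 1/34560
(3j)²=4/143 [(3 6 5; 3 -3 0)], sign=-1
⇒ 4πI² = 196/429
I = (+1)√(196/429/(4π)) = 0.19067531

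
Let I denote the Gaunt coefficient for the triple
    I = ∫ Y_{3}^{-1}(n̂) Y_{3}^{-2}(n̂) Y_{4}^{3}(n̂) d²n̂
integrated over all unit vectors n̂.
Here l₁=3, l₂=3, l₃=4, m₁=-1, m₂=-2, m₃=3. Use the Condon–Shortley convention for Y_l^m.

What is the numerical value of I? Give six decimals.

Rules hold: Σm=0, L=10 even, 0≤4≤6.
N = 7·7·9 = 441
Δ = 2!·4!·4!/11! = 1/34650
Racah Σ t=0..2: t=0:+1/72 t=1:−1/16 t=2:+1/72 = -5/144
⇒ 3j(3 3 4; 0 0 0)² = 2/77, sgn -1
Racah Σ t=0..1: t=0:+1/288 t=1:−1/144 = -1/288
⇒ 3j(3 3 4; -1 -2 3)² = 1/99, sgn +1
4πI² = N·(3j₀)²·(3jₘ)² = 14/121
I = -1·√(0.115702/4π) = -0.09595473

-0.095955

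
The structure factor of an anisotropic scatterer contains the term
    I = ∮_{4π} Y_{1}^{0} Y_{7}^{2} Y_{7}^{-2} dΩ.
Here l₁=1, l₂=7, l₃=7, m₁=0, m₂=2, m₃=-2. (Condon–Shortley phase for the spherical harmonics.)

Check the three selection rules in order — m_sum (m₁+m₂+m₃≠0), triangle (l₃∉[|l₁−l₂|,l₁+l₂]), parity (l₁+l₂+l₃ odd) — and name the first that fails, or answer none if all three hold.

m₁+m₂+m₃ = 0 + 2 − 2 = 0  ✓
triangle: |1−7|=6 ≤ l₃=7 ≤ 1+7=8  ✓
parity: l₁+l₂+l₃ = 15 is odd  ✗

parity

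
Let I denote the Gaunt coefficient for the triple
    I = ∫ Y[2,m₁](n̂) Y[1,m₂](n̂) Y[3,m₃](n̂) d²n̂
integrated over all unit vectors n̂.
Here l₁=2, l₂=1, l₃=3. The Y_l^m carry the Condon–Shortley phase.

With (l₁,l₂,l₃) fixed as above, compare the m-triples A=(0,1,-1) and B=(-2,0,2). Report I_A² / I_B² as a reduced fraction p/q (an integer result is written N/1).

6/5

l's match ⇒ only the (l;m) 3-j factors differ between A and B.
A: triangle coeff Δ(2,1,3) = 1/105; Σ_t [0,0]: t=0:+1/8 = 1/8; (3j)²=2/35 [(2 1 3; 0 1 -1)], sign=+1
B: triangle coeff Δ(2,1,3) = 1/105; Σ_t [0,0]: t=0:+1/24 = 1/24; (3j)²=1/21 [(2 1 3; -2 0 2)], sign=-1
I_A²/I_B² = (2/35)/(1/21) = 6/5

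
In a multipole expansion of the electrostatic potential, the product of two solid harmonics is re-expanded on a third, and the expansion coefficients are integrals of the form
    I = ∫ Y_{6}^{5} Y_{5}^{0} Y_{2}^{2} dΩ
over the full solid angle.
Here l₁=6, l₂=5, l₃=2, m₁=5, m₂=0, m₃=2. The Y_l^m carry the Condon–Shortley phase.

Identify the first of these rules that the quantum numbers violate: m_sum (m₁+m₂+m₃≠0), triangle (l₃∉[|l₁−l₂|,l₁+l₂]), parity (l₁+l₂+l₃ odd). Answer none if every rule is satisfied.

m_sum

azimuthal sum: 5 + 0 + 2 = 7  ✗
1 ≤ 2 ≤ 11 (triangle on l)
L = 6 + 5 + 2 = 13 (odd)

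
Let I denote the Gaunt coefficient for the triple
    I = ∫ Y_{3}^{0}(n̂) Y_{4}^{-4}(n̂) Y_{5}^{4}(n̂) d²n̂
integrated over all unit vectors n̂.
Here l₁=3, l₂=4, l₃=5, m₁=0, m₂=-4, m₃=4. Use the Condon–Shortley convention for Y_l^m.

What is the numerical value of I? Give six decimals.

-0.207724

Rules hold: Σm=0, L=12 even, 1≤5≤7.
N = 7·9·11 = 693
Δ = 2!·4!·6!/13! = 1/180180
Racah Σ t=0..2: t=0:+1/576 t=1:−1/144 t=2:+1/576 = -1/288
⇒ 3j(3 4 5; 0 0 0)² = 20/1001, sgn +1
Racah Σ t=0..0: t=0:+1/8640 = 1/8640
⇒ 3j(3 4 5; 0 -4 4)² = 28/715, sgn -1
4πI² = N·(3j₀)²·(3jₘ)² = 1008/1859
I = -1·√(0.542227/4π) = -0.20772350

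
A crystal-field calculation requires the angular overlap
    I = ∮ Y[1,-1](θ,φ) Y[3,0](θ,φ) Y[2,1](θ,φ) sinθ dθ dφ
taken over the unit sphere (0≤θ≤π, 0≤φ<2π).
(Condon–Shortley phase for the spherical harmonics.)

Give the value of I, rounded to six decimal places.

0.143048

Rules hold: Σm=0, L=6 even, 2≤2≤4.
N = 3·7·5 = 105
Δ = 2!·0!·4!/7! = 1/105
Racah Σ t=1..1: t=1:−1/4 = -1/4
⇒ 3j(1 3 2; 0 0 0)² = 3/35, sgn -1
Racah Σ t=2..2: t=2:+1/12 = 1/12
⇒ 3j(1 3 2; -1 0 1)² = 1/35, sgn -1
4πI² = N·(3j₀)²·(3jₘ)² = 9/35
I = +1·√(0.257143/4π) = 0.14304817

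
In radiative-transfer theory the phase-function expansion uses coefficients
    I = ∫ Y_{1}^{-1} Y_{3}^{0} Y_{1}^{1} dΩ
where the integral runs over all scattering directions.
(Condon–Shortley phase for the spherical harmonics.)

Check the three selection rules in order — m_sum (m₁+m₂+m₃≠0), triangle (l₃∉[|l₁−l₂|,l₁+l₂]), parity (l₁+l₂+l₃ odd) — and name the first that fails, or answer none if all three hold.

triangle

azimuthal sum: -1 + 0 + 1 = 0  ✓
2 ≤ 1 ≤ 4 (triangle on l)  ✗
L = 1 + 3 + 1 = 5 (odd)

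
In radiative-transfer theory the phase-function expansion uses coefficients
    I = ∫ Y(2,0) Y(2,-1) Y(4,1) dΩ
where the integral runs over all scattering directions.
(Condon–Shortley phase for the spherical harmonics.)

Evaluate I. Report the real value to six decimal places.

Checks pass: Σm=0; 8 even; l₃=4∈[0,4].
(2·2+1)(2·2+1)(2·4+1) = 225
Δ: 0! 4! 4! / 9! → 1/630
sum: t=0:+1/16 = 1/16
3j²(2 2 4; 0 0 0) = Δ·Π!·Σ² = 2/35  (sign +1)
sum: t=0:+1/24 = 1/24
3j²(2 2 4; 0 -1 1) = Δ·Π!·Σ² = 1/21  (sign -1)
combine: 4πI² = 225·2/35·1/21 = 30/49
take √, sign -1: I = -0.22072812

-0.220728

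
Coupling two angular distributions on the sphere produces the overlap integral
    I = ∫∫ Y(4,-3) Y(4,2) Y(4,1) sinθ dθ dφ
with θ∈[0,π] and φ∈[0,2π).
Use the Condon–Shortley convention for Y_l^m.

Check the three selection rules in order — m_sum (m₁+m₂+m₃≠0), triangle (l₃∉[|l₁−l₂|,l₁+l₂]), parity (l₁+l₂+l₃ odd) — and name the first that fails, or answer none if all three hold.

none

azimuthal sum: -3 + 2 + 1 = 0  ✓
0 ≤ 4 ≤ 8 (triangle on l)  ✓
L = 4 + 4 + 4 = 12 (even)  ✓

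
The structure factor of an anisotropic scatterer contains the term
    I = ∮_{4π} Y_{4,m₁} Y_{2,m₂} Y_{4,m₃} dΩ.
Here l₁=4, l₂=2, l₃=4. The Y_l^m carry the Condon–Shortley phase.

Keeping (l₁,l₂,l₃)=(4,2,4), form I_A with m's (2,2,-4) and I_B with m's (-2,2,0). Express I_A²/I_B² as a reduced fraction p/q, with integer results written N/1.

14/45

l's match ⇒ only the (l;m) 3-j factors differ between A and B.
A: triangle coeff Δ(4,2,4) = 1/13860; Σ_t [2,2]: t=2:+1/2880 = 1/2880; (3j)²=2/165 [(4 2 4; 2 2 -4)], sign=+1
B: triangle coeff Δ(4,2,4) = 1/13860; Σ_t [2,2]: t=2:+1/192 = 1/192; (3j)²=3/77 [(4 2 4; -2 2 0)], sign=+1
I_A²/I_B² = (2/165)/(3/77) = 14/45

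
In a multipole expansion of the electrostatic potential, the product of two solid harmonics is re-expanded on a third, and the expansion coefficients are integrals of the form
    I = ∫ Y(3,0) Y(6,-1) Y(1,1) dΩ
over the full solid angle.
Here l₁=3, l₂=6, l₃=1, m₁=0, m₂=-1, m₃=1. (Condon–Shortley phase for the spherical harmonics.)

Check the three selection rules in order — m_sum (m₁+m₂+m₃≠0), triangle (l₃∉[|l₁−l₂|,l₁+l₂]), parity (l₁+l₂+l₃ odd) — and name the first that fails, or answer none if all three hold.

triangle

Σmᵢ = 0  ✓
l₃∈[|l₁−l₂|,l₁+l₂]=[3,9], have l₃=1  ✗
Σlᵢ = 10 ⇒ even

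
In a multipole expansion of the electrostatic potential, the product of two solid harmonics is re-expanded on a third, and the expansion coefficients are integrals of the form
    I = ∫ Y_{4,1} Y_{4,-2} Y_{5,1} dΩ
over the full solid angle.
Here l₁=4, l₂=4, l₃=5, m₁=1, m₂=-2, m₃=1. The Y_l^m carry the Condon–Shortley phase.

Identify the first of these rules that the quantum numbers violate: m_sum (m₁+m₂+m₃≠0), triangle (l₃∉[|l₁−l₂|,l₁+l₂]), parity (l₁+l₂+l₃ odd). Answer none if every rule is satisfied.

parity

Σmᵢ = 0  ✓
l₃∈[|l₁−l₂|,l₁+l₂]=[0,8], have l₃=5  ✓
Σlᵢ = 13 ⇒ odd  ✗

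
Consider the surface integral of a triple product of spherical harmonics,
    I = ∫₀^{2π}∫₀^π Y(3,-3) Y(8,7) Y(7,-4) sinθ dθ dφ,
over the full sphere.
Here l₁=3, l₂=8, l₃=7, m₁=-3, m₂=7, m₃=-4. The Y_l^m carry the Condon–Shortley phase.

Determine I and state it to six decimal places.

Checks pass: Σm=0; 18 even; l₃=7∈[5,11].
(2·3+1)(2·8+1)(2·7+1) = 1785
Δ: 4! 2! 12! / 19! → 1/5290740
sum: t=1:−1/7257600 t=2:+1/2073600 t=3:−1/7257600 = 1/4838400
3j²(3 8 7; 0 0 0) = Δ·Π!·Σ² = 252/20995  (sign -1)
sum: t=4:+1/1916006400 = 1/1916006400
3j²(3 8 7; -3 7 -4) = Δ·Π!·Σ² = 15/1292  (sign -1)
combine: 4πI² = 1785·252/20995·15/1292 = 19845/79781
take √, sign +1: I = 0.14069248

0.140692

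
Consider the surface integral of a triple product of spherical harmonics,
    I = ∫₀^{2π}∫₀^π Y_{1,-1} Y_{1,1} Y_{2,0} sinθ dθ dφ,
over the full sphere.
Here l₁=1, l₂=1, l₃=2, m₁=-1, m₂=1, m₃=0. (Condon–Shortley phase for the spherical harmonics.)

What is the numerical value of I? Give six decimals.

m-sum 0 ✓  L=4 even ✓  0≤2≤2 ✓
Π(2lᵢ+1) = 3×3×5 = 45
triangle coeff Δ(1,1,2) = 1/30
Σ_t [0,0]: t=0:+1/1 = 1/1
(3j)²=2/15 [(1 1 2; 0 0 0)], sign=+1
Σ_t [0,0]: t=0:+1/4 = 1/4
(3j)²=1/30 [(1 1 2; -1 1 0)], sign=+1
⇒ 4πI² = 1/5
I = (+1)√(1/5/(4π)) = 0.12615663

0.126157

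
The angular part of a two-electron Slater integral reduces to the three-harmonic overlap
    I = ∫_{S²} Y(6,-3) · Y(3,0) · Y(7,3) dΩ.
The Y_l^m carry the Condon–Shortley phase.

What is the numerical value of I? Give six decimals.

Checks pass: Σm=0; 16 even; l₃=7∈[3,9].
(2·6+1)(2·3+1)(2·7+1) = 1365
Δ: 2! 10! 4! / 17! → 1/2042040
sum: t=0:+1/207360 t=1:−1/57600 t=2:+1/207360 = -1/129600
3j²(6 3 7; 0 0 0) = Δ·Π!·Σ² = 168/12155  (sign +1)
sum: t=0:+1/4354560 t=1:−1/322560 t=2:+1/362880 = -1/8709120
3j²(6 3 7; -3 0 3) = Δ·Π!·Σ² = 3/68068  (sign -1)
combine: 4πI² = 1365·168/12155·3/68068 = 378/454597
take √, sign -1: I = -0.00813444

-0.008134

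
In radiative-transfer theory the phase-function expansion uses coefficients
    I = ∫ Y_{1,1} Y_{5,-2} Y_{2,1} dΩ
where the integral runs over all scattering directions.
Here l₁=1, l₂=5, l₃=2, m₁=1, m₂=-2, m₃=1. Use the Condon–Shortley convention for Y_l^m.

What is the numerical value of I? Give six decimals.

triangle: need 4≤l₃≤6, have 2; I=0

0.000000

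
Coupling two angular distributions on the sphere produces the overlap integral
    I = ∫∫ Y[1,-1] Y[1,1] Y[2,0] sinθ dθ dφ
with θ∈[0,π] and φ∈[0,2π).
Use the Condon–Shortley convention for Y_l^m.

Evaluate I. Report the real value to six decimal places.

m-sum 0 ✓  L=4 even ✓  0≤2≤2 ✓
Π(2lᵢ+1) = 3×3×5 = 45
triangle coeff Δ(1,1,2) = 1/30
Σ_t [0,0]: t=0:+1/1 = 1/1
(3j)²=2/15 [(1 1 2; 0 0 0)], sign=+1
Σ_t [0,0]: t=0:+1/4 = 1/4
(3j)²=1/30 [(1 1 2; -1 1 0)], sign=+1
⇒ 4πI² = 1/5
I = (+1)√(1/5/(4π)) = 0.12615663

0.126157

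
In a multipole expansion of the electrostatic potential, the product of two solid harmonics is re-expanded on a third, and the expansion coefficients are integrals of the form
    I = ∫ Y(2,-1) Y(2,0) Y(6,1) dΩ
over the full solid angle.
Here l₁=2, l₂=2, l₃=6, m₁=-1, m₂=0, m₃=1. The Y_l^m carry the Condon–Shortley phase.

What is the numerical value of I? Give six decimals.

0.000000

triangle: need 0≤l₃≤4, have 6; I=0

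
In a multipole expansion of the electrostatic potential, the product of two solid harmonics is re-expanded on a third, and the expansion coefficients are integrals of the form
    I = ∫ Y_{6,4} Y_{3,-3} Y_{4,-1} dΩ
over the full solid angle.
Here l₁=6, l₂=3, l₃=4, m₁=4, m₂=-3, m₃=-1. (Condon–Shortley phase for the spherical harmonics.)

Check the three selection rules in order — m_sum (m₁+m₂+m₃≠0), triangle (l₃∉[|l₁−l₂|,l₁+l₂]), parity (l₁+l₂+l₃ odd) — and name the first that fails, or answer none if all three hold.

m₁+m₂+m₃ = 4 − 3 − 1 = 0  ✓
triangle: |6−3|=3 ≤ l₃=4 ≤ 6+3=9  ✓
parity: l₁+l₂+l₃ = 13 is odd  ✗

parity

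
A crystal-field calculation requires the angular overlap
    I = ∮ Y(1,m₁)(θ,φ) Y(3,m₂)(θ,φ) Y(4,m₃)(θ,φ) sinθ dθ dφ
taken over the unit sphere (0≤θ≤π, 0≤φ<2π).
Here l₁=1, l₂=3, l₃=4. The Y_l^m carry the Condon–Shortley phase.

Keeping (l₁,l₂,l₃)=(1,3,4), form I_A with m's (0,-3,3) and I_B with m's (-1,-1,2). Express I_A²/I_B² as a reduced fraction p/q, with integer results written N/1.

7/15

l's match ⇒ only the (l;m) 3-j factors differ between A and B.
A: triangle coeff Δ(1,3,4) = 1/252; Σ_t [0,0]: t=0:+1/720 = 1/720; (3j)²=1/36 [(1 3 4; 0 -3 3)], sign=-1
B: triangle coeff Δ(1,3,4) = 1/252; Σ_t [0,0]: t=0:+1/96 = 1/96; (3j)²=5/84 [(1 3 4; -1 -1 2)], sign=+1
I_A²/I_B² = (1/36)/(5/84) = 7/15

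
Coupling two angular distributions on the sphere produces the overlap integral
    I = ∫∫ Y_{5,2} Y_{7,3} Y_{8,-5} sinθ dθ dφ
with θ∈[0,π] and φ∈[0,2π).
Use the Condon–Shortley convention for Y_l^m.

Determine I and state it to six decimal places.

-0.129449

Rules hold: Σm=0, L=20 even, 2≤8≤12.
N = 11·15·17 = 2805
Δ = 4!·6!·10!/21! = 1/814773960
Racah Σ t=0..4: t=0:+1/87091200 t=1:−1/4976640 t=2:+1/2073600 t=3:−1/4976640 t=4:+1/87091200 = 1/9676800
⇒ 3j(5 7 8; 0 0 0)² = 360/46189, sgn +1
Racah Σ t=0..3: t=0:+1/3135283200 t=1:−1/104509440 t=2:+1/38707200 t=3:−1/130636800 = 1/111974400
⇒ 3j(5 7 8; 2 3 -5)² = 28/2907, sgn -1
4πI² = N·(3j₀)²·(3jₘ)² = 16800/79781
I = -1·√(0.210576/4π) = -0.12944938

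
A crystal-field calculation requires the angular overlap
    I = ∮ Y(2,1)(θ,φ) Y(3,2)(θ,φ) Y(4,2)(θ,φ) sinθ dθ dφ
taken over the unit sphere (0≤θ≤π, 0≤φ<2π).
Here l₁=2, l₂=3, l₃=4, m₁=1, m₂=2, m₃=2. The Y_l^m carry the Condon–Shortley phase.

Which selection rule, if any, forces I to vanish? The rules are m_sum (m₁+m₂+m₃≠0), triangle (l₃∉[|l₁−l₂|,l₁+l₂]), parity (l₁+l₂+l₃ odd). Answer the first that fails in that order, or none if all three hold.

azimuthal sum: 1 + 2 + 2 = 5  ✗
1 ≤ 4 ≤ 5 (triangle on l)
L = 2 + 3 + 4 = 9 (odd)

m_sum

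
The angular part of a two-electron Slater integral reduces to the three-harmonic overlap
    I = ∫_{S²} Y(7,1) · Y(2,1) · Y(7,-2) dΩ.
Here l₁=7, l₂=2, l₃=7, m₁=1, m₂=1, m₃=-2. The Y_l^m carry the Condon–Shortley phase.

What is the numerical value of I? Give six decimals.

0.077064

Rules hold: Σm=0, L=16 even, 5≤7≤9.
N = 15·5·15 = 1125
Δ = 2!·12!·2!/17! = 1/185640
Racah Σ t=0..2: t=0:+1/2419200 t=1:−1/518400 t=2:+1/2419200 = -1/907200
⇒ 3j(7 2 7; 0 0 0)² = 56/3315, sgn +1
Racah Σ t=1..2: t=1:−1/1209600 t=2:+1/1935360 = -1/3225600
⇒ 3j(7 2 7; 1 1 -2)² = 243/61880, sgn +1
4πI² = N·(3j₀)²·(3jₘ)² = 3645/48841
I = +1·√(0.0746299/4π) = 0.07706400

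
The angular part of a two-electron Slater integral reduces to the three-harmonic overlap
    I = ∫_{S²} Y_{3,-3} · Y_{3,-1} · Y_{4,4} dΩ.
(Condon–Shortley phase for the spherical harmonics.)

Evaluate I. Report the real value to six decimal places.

m-sum 0 ✓  L=10 even ✓  0≤4≤6 ✓
Π(2lᵢ+1) = 7×7×9 = 441
triangle coeff Δ(3,3,4) = 1/34650
Σ_t [0,2]: t=0:+1/72 t=1:−1/16 t=2:+1/72 = -5/144
(3j)²=2/77 [(3 3 4; 0 0 0)], sign=-1
Σ_t [2,2]: t=2:+1/1152 = 1/1152
(3j)²=1/33 [(3 3 4; -3 -1 4)], sign=+1
⇒ 4πI² = 42/121
I = (-1)√(42/121/(4π)) = -0.16619847

-0.166198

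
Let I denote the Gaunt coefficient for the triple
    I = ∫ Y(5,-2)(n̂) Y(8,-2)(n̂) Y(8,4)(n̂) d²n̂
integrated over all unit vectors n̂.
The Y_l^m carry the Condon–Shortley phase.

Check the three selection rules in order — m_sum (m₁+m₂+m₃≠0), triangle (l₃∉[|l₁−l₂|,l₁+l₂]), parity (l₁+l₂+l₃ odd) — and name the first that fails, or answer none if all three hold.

parity

Σmᵢ = 0  ✓
l₃∈[|l₁−l₂|,l₁+l₂]=[3,13], have l₃=8  ✓
Σlᵢ = 21 ⇒ odd  ✗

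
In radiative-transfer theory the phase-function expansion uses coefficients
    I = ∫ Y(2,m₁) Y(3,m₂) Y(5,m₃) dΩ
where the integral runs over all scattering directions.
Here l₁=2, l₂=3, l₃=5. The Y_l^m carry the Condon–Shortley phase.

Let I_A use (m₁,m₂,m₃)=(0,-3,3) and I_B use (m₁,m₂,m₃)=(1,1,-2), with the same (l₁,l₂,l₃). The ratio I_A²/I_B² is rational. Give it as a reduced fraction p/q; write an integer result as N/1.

Same 2,3,5: normalisation and zero-m 3j drop out of the ratio.
A: Δ: 0! 4! 6! / 11! → 1/2310; sum: t=0:+1/2880 = 1/2880; 3j²(2 3 5; 0 -3 3) = Δ·Π!·Σ² = 2/165  (sign +1)
B: Δ: 0! 4! 6! / 11! → 1/2310; sum: t=0:+1/288 = 1/288; 3j²(2 3 5; 1 1 -2) = Δ·Π!·Σ² = 1/22  (sign -1)
I_A²/I_B² = (2/165)/(1/22) = 4/15

4/15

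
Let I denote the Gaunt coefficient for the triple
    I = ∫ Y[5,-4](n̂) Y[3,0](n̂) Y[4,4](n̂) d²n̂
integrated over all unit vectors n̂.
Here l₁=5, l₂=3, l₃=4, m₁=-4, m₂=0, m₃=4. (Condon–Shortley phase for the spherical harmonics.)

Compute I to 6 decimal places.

m-sum 0 ✓  L=12 even ✓  2≤4≤8 ✓
Π(2lᵢ+1) = 11×7×9 = 693
triangle coeff Δ(5,3,4) = 1/180180
Σ_t [1,3]: t=1:−1/576 t=2:+1/144 t=3:−1/576 = 1/288
(3j)²=20/1001 [(5 3 4; 0 0 0)], sign=+1
Σ_t [3,3]: t=3:−1/8640 = -1/8640
(3j)²=28/715 [(5 3 4; -4 0 4)], sign=-1
⇒ 4πI² = 1008/1859
I = (-1)√(1008/1859/(4π)) = -0.20772350

-0.207724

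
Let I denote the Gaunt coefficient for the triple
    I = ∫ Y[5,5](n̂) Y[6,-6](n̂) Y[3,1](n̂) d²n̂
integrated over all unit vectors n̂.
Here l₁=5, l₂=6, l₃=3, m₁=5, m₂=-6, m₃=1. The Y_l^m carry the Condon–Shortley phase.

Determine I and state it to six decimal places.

-0.207001

Checks pass: Σm=0; 14 even; l₃=3∈[1,11].
(2·5+1)(2·6+1)(2·3+1) = 1001
Δ: 8! 2! 4! / 15! → 1/675675
sum: t=3:−1/8640 t=4:+1/2304 t=5:−1/8640 = 7/34560
3j²(5 6 3; 0 0 0) = Δ·Π!·Σ² = 7/429  (sign -1)
sum: t=0:+1/1935360 = 1/1935360
3j²(5 6 3; 5 -6 1) = Δ·Π!·Σ² = 3/91  (sign +1)
combine: 4πI² = 1001·7/429·3/91 = 7/13
take √, sign -1: I = -0.20700098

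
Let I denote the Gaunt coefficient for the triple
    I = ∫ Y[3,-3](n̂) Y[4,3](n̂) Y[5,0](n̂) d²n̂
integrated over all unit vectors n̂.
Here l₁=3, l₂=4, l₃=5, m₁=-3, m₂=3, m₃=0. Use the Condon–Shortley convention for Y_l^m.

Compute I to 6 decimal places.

-0.098140

Rules hold: Σm=0, L=12 even, 1≤5≤7.
N = 7·9·11 = 693
Δ = 2!·4!·6!/13! = 1/180180
Racah Σ t=0..2: t=0:+1/576 t=1:−1/144 t=2:+1/576 = -1/288
⇒ 3j(3 4 5; 0 0 0)² = 20/1001, sgn +1
Racah Σ t=2..2: t=2:+1/5760 = 1/5760
⇒ 3j(3 4 5; -3 3 0)² = 5/572, sgn -1
4πI² = N·(3j₀)²·(3jₘ)² = 225/1859
I = -1·√(0.121033/4π) = -0.09814013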